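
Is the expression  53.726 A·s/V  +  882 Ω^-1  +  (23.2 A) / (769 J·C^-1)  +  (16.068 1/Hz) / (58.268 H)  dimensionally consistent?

In SI base units:
  53.726 A·s/V:  A·s·V⁻¹ = A·s·(J·C⁻¹)⁻¹ = kg⁻¹·m⁻²·s⁴·A²
  882 Ω^-1:  Ω⁻¹ = (V·A⁻¹)⁻¹ = kg⁻¹·m⁻²·s³·A²
  (23.2 A) / (769 J·C^-1):  [A] / [kg·m²·s⁻³·A⁻¹] = kg⁻¹·m⁻²·s³·A²
  (16.068 1/Hz) / (58.268 H):  [s] / [kg·m²·s⁻²·A⁻²] = kg⁻¹·m⁻²·s³·A²
The terms do not share a single dimension (kg⁻¹·m⁻²·s³·A² vs kg⁻¹·m⁻²·s⁴·A²).

No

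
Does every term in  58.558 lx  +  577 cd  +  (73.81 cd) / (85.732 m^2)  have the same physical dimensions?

No

Expand each in SI base units:
  58.558 lx:  lx = lm·m⁻² = m⁻²·cd
  577 cd:  cd
  (73.81 cd) / (85.732 m^2):  [cd] / [m²] = m⁻²·cd
The terms do not share a single dimension (cd vs m⁻²·cd).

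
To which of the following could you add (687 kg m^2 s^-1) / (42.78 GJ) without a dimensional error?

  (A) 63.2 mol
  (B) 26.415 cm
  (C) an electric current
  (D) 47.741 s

Reference: [kg·m²·s⁻¹] / [kg·m²·s⁻²] = s.
Each option:
  (A) mol
  (B) m
  (C) [electric current] = A
  (D) s  ← same
Only (D) matches s.

(D)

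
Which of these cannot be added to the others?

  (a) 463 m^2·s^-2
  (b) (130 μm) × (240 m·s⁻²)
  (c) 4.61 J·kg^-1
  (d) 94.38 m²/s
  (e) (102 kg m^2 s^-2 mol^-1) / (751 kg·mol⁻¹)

(d)

In SI base units:
  (a) m²·s⁻²
  (b) [m] · [m·s⁻²] = m²·s⁻²
  (c) J·kg⁻¹ = N·m·kg⁻¹ = m²·s⁻²
  (d) m²·s⁻¹
  (e) [kg·m²·s⁻²·mol⁻¹] / [kg·mol⁻¹] = m²·s⁻²
All reduce to m²·s⁻² except (d), which is m²·s⁻¹.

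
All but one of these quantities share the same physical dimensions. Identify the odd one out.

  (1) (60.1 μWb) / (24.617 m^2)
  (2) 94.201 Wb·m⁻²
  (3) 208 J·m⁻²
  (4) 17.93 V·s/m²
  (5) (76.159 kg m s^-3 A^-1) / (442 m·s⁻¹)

(3)

Dimensions:
  (1) [kg·m²·s⁻²·A⁻¹] / [m²] = kg·s⁻²·A⁻¹
  (2) Wb·m⁻² = V·s·m⁻² = kg·s⁻²·A⁻¹
  (3) J·m⁻² = N·m·m⁻² = kg·s⁻²
  (4) V·s·m⁻² = J·C⁻¹·s·m⁻² = kg·s⁻²·A⁻¹
  (5) [kg·m·s⁻³·A⁻¹] / [m·s⁻¹] = kg·s⁻²·A⁻¹
All reduce to kg·s⁻²·A⁻¹ except (3), which is kg·s⁻².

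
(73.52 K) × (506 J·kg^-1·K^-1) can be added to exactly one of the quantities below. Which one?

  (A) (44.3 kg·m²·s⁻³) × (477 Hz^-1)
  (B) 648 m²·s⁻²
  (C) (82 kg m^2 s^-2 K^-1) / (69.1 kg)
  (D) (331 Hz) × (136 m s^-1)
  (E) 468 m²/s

(B)

Reference: [K] · [m²·s⁻²·K⁻¹] = m²·s⁻².
Each option:
  (A) [kg·m²·s⁻³] · [s] = kg·m²·s⁻²
  (B) m²·s⁻²  ← same
  (C) [kg·m²·s⁻²·K⁻¹] / [kg] = m²·s⁻²·K⁻¹
  (D) [s⁻¹] · [m·s⁻¹] = m·s⁻²
  (E) m²·s⁻¹
Only (B) matches m²·s⁻².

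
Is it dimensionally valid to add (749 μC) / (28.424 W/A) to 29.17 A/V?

No

In SI base units:
  (749 μC) / (28.424 W/A):  [s·A] / [kg·m²·s⁻³·A⁻¹] = kg⁻¹·m⁻²·s⁴·A²
  29.17 A/V:  A·V⁻¹ = A·(J·C⁻¹)⁻¹ = kg⁻¹·m⁻²·s³·A²
kg⁻¹·m⁻²·s⁴·A² ≠ kg⁻¹·m⁻²·s³·A², so they cannot be added.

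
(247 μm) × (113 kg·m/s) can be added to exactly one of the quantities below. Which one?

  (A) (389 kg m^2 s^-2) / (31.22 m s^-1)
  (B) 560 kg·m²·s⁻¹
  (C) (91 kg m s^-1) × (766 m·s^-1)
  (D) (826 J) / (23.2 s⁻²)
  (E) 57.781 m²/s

Reference: [m] · [kg·m·s⁻¹] = kg·m²·s⁻¹.
Each option:
  (A) [kg·m²·s⁻²] / [m·s⁻¹] = kg·m·s⁻¹
  (B) kg·m²·s⁻¹  ← same
  (C) [kg·m·s⁻¹] · [m·s⁻¹] = kg·m²·s⁻²
  (D) [kg·m²·s⁻²] / [s⁻²] = kg·m²
  (E) m²·s⁻¹
Only (B) matches kg·m²·s⁻¹.

(B)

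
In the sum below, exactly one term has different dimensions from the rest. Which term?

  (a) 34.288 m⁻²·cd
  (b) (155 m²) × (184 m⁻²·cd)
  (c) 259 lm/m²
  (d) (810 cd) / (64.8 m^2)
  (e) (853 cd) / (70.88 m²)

Expand each in SI base units:
  (a) cd·m⁻² = m⁻²·cd
  (b) [m²] · [m⁻²·cd] = cd
  (c) lm·m⁻² = cd·m⁻² = m⁻²·cd
  (d) [cd] / [m²] = m⁻²·cd
  (e) [cd] / [m²] = m⁻²·cd
All reduce to m⁻²·cd except (b), which is cd.

(b)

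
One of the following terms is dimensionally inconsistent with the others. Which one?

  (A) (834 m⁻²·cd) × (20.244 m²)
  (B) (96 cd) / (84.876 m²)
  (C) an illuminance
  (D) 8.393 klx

Dimensions:
  (A) [m⁻²·cd] · [m²] = cd
  (B) [cd] / [m²] = m⁻²·cd
  (C) [illuminance] = m⁻²·cd
  (D) lx = lm·m⁻² = m⁻²·cd
All reduce to m⁻²·cd except (A), which is cd.

(A)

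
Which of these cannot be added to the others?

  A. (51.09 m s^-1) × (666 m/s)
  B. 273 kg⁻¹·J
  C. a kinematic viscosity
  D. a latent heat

Expand each in SI base units:
  A. [m·s⁻¹] · [m·s⁻¹] = m²·s⁻²
  B. J·kg⁻¹ = N·m·kg⁻¹ = m²·s⁻²
  C. [kinematic viscosity] = m²·s⁻¹
  D. [latent heat] = m²·s⁻²
All reduce to m²·s⁻² except C., which is m²·s⁻¹.

C.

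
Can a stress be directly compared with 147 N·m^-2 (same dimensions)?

Yes

Reduce each to base SI dimensions:
  a stress:  [stress] = kg·m⁻¹·s⁻²
  147 N·m^-2:  N·m⁻² = kg·m·s⁻²·m⁻² = kg·m⁻¹·s⁻²
Both are kg·m⁻¹·s⁻², so they have the same dimensions and can be added.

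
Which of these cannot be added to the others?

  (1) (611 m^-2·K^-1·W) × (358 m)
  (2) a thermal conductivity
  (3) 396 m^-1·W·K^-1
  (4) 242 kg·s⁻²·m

(4)

In SI base units:
  (1) [kg·s⁻³·K⁻¹] · [m] = kg·m·s⁻³·K⁻¹
  (2) [thermal conductivity] = kg·m·s⁻³·K⁻¹
  (3) W·m⁻¹·K⁻¹ = J·s⁻¹·m⁻¹·K⁻¹ = kg·m·s⁻³·K⁻¹
  (4) kg·m·s⁻²
All reduce to kg·m·s⁻³·K⁻¹ except (4), which is kg·m·s⁻².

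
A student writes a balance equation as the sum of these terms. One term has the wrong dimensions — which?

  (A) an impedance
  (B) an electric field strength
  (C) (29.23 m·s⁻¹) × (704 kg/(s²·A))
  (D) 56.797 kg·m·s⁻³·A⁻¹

(A)

Reduce each to base SI dimensions:
  (A) [impedance] = kg·m²·s⁻³·A⁻²
  (B) [electric field strength] = kg·m·s⁻³·A⁻¹
  (C) [m·s⁻¹] · [kg·s⁻²·A⁻¹] = kg·m·s⁻³·A⁻¹
  (D) kg·m·s⁻³·A⁻¹
All reduce to kg·m·s⁻³·A⁻¹ except (A), which is kg·m²·s⁻³·A⁻².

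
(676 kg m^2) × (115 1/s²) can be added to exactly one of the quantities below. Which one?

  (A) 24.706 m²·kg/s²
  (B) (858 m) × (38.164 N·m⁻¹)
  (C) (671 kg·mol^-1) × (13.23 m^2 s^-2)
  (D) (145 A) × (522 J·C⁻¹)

(A)

Reference: [kg·m²] · [s⁻²] = kg·m²·s⁻².
Each option:
  (A) kg·m²·s⁻²  ← same
  (B) [m] · [kg·s⁻²] = kg·m·s⁻²
  (C) [kg·mol⁻¹] · [m²·s⁻²] = kg·m²·s⁻²·mol⁻¹
  (D) [A] · [kg·m²·s⁻³·A⁻¹] = kg·m²·s⁻³
Only (A) matches kg·m²·s⁻².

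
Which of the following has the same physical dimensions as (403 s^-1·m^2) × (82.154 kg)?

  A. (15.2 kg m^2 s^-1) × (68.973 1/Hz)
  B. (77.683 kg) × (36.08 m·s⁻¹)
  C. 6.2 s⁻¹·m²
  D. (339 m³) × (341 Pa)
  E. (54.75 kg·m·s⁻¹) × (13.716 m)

Reference: [m²·s⁻¹] · [kg] = kg·m²·s⁻¹.
Each option:
  A. [kg·m²·s⁻¹] · [s] = kg·m²
  B. [kg] · [m·s⁻¹] = kg·m·s⁻¹
  C. m²·s⁻¹
  D. [m³] · [kg·m⁻¹·s⁻²] = kg·m²·s⁻²
  E. [kg·m·s⁻¹] · [m] = kg·m²·s⁻¹  ← same
Only E. matches kg·m²·s⁻¹.

E.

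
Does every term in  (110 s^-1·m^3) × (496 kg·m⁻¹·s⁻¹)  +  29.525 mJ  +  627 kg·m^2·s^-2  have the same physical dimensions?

Yes

Reduce each to base SI dimensions:
  (110 s^-1·m^3) × (496 kg·m⁻¹·s⁻¹):  [m³·s⁻¹] · [kg·m⁻¹·s⁻¹] = kg·m²·s⁻²
  29.525 mJ:  J = N·m = kg·m²·s⁻²
  627 kg·m^2·s^-2:  kg·m²·s⁻²
Every term reduces to kg·m²·s⁻².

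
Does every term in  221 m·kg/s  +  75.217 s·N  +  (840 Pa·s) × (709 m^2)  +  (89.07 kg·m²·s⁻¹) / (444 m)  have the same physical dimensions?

Dimensions:
  221 m·kg/s:  kg·m·s⁻¹
  75.217 s·N:  N·s = kg·m·s⁻²·s = kg·m·s⁻¹
  (840 Pa·s) × (709 m^2):  [kg·m⁻¹·s⁻¹] · [m²] = kg·m·s⁻¹
  (89.07 kg·m²·s⁻¹) / (444 m):  [kg·m²·s⁻¹] / [m] = kg·m·s⁻¹
Every term reduces to kg·m·s⁻¹.

Yes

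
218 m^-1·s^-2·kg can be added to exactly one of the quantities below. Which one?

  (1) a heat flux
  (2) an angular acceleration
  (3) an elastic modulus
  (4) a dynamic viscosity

(3)

Reference: kg·m⁻¹·s⁻².
Each option:
  (1) [heat flux] = kg·s⁻³
  (2) [angular acceleration] = s⁻²
  (3) [elastic modulus] = kg·m⁻¹·s⁻²  ← same
  (4) [dynamic viscosity] = kg·m⁻¹·s⁻¹
Only (3) matches kg·m⁻¹·s⁻².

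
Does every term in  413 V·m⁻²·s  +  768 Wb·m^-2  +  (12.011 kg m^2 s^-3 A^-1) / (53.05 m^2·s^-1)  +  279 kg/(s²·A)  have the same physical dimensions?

Expand each in SI base units:
  413 V·m⁻²·s:  V·s·m⁻² = J·C⁻¹·s·m⁻² = kg·s⁻²·A⁻¹
  768 Wb·m^-2:  Wb·m⁻² = V·s·m⁻² = kg·s⁻²·A⁻¹
  (12.011 kg m^2 s^-3 A^-1) / (53.05 m^2·s^-1):  [kg·m²·s⁻³·A⁻¹] / [m²·s⁻¹] = kg·s⁻²·A⁻¹
  279 kg/(s²·A):  kg·s⁻²·A⁻¹
Every term reduces to kg·s⁻²·A⁻¹.

Yes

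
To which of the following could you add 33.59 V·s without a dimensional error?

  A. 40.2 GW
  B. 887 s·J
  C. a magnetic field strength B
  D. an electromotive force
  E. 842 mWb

E.

Reference: V·s = J·C⁻¹·s = kg·m²·s⁻²·A⁻¹.
Each option:
  A. W = J·s⁻¹ = kg·m²·s⁻³
  B. J·s = N·m·s = kg·m²·s⁻¹
  C. [magnetic field strength B] = kg·s⁻²·A⁻¹
  D. [electromotive force] = kg·m²·s⁻³·A⁻¹
  E. Wb = V·s = kg·m²·s⁻²·A⁻¹  ← same
Only E. matches kg·m²·s⁻²·A⁻¹.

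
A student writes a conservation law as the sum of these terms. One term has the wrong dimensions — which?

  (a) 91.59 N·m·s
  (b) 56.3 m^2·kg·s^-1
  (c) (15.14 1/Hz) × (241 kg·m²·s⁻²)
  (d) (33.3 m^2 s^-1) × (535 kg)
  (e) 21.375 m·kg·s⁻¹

Reduce each to base SI dimensions:
  (a) N·m·s = kg·m·s⁻²·m·s = kg·m²·s⁻¹
  (b) kg·m²·s⁻¹
  (c) [s] · [kg·m²·s⁻²] = kg·m²·s⁻¹
  (d) [m²·s⁻¹] · [kg] = kg·m²·s⁻¹
  (e) kg·m·s⁻¹
All reduce to kg·m²·s⁻¹ except (e), which is kg·m·s⁻¹.

(e)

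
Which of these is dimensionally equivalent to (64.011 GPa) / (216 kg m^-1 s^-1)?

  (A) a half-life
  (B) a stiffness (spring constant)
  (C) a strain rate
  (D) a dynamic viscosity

(C)

Reference: [kg·m⁻¹·s⁻²] / [kg·m⁻¹·s⁻¹] = s⁻¹.
Each option:
  (A) [half-life] = s
  (B) [stiffness (spring constant)] = kg·s⁻²
  (C) [strain rate] = s⁻¹  ← same
  (D) [dynamic viscosity] = kg·m⁻¹·s⁻¹
Only (C) matches s⁻¹.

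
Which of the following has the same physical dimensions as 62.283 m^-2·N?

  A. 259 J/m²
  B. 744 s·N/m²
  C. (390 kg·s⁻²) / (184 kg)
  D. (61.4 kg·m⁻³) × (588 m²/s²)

D.

Reference: N·m⁻² = kg·m·s⁻²·m⁻² = kg·m⁻¹·s⁻².
Each option:
  A. J·m⁻² = N·m·m⁻² = kg·s⁻²
  B. N·s·m⁻² = kg·m·s⁻²·s·m⁻² = kg·m⁻¹·s⁻¹
  C. [kg·s⁻²] / [kg] = s⁻²
  D. [kg·m⁻³] · [m²·s⁻²] = kg·m⁻¹·s⁻²  ← same
Only D. matches kg·m⁻¹·s⁻².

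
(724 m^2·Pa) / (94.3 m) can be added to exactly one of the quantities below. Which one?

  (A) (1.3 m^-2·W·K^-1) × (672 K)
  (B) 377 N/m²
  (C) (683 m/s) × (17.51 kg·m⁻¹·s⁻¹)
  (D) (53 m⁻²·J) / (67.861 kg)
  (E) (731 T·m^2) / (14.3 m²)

Reference: [kg·m·s⁻²] / [m] = kg·s⁻².
Each option:
  (A) [kg·s⁻³·K⁻¹] · [K] = kg·s⁻³
  (B) N·m⁻² = kg·m·s⁻²·m⁻² = kg·m⁻¹·s⁻²
  (C) [m·s⁻¹] · [kg·m⁻¹·s⁻¹] = kg·s⁻²  ← same
  (D) [kg·s⁻²] / [kg] = s⁻²
  (E) [kg·m²·s⁻²·A⁻¹] / [m²] = kg·s⁻²·A⁻¹
Only (C) matches kg·s⁻².

(C)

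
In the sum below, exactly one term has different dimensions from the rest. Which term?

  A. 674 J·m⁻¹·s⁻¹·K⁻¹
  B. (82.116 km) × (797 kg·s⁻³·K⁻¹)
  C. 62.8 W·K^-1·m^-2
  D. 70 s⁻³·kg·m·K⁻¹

C.

In SI base units:
  A. J·s⁻¹·m⁻¹·K⁻¹ = N·m·s⁻¹·m⁻¹·K⁻¹ = kg·m·s⁻³·K⁻¹
  B. [m] · [kg·s⁻³·K⁻¹] = kg·m·s⁻³·K⁻¹
  C. W·m⁻²·K⁻¹ = J·s⁻¹·m⁻²·K⁻¹ = kg·s⁻³·K⁻¹
  D. kg·m·s⁻³·K⁻¹
All reduce to kg·m·s⁻³·K⁻¹ except C., which is kg·s⁻³·K⁻¹.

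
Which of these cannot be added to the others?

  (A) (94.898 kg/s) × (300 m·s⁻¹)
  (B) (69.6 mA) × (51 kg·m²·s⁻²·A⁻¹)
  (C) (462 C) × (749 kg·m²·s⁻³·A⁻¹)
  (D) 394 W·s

(A)

Expand each in SI base units:
  (A) [kg·s⁻¹] · [m·s⁻¹] = kg·m·s⁻²
  (B) [A] · [kg·m²·s⁻²·A⁻¹] = kg·m²·s⁻²
  (C) [s·A] · [kg·m²·s⁻³·A⁻¹] = kg·m²·s⁻²
  (D) W·s = J·s⁻¹·s = kg·m²·s⁻²
All reduce to kg·m²·s⁻² except (A), which is kg·m·s⁻².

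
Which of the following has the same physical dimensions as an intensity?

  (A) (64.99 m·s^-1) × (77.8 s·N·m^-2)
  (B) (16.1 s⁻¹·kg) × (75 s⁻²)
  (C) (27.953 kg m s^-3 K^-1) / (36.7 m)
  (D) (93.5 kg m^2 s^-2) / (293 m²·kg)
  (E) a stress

(B)

Reference: [intensity] = kg·s⁻³.
Each option:
  (A) [m·s⁻¹] · [kg·m⁻¹·s⁻¹] = kg·s⁻²
  (B) [kg·s⁻¹] · [s⁻²] = kg·s⁻³  ← same
  (C) [kg·m·s⁻³·K⁻¹] / [m] = kg·s⁻³·K⁻¹
  (D) [kg·m²·s⁻²] / [kg·m²] = s⁻²
  (E) [stress] = kg·m⁻¹·s⁻²
Only (B) matches kg·s⁻³.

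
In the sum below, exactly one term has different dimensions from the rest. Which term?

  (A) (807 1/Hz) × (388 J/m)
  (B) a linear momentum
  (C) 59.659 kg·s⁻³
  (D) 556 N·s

(C)

Dimensions:
  (A) [s] · [kg·m·s⁻²] = kg·m·s⁻¹
  (B) [linear momentum] = kg·m·s⁻¹
  (C) kg·s⁻³
  (D) N·s = kg·m·s⁻²·s = kg·m·s⁻¹
All reduce to kg·m·s⁻¹ except (C), which is kg·s⁻³.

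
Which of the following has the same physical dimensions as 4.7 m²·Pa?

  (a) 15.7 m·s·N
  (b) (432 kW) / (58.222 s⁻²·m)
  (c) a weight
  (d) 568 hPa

(c)

Reference: Pa·m² = N·m⁻²·m² = kg·m·s⁻².
Each option:
  (a) N·m·s = kg·m·s⁻²·m·s = kg·m²·s⁻¹
  (b) [kg·m²·s⁻³] / [m·s⁻²] = kg·m·s⁻¹
  (c) [weight] = kg·m·s⁻²  ← same
  (d) Pa = N·m⁻² = kg·m⁻¹·s⁻²
Only (c) matches kg·m·s⁻².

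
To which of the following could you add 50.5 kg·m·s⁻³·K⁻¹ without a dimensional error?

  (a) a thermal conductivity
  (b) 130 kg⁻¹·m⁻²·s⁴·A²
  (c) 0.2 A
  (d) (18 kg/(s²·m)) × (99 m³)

Reference: kg·m·s⁻³·K⁻¹.
Each option:
  (a) [thermal conductivity] = kg·m·s⁻³·K⁻¹  ← same
  (b) kg⁻¹·m⁻²·s⁴·A²
  (c) A
  (d) [kg·m⁻¹·s⁻²] · [m³] = kg·m²·s⁻²
Only (a) matches kg·m·s⁻³·K⁻¹.

(a)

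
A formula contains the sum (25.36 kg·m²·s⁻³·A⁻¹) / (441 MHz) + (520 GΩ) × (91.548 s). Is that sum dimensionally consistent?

No

Dimensions:
  (25.36 kg·m²·s⁻³·A⁻¹) / (441 MHz):  [kg·m²·s⁻³·A⁻¹] / [s⁻¹] = kg·m²·s⁻²·A⁻¹
  (520 GΩ) × (91.548 s):  [kg·m²·s⁻³·A⁻²] · [s] = kg·m²·s⁻²·A⁻²
kg·m²·s⁻²·A⁻¹ ≠ kg·m²·s⁻²·A⁻², so they cannot be added.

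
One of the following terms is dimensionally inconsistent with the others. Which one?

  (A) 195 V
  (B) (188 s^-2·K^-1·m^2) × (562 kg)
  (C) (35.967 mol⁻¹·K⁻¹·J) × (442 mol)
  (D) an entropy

Work out the base dimensions of each:
  (A) V = J·C⁻¹ = kg·m²·s⁻³·A⁻¹
  (B) [m²·s⁻²·K⁻¹] · [kg] = kg·m²·s⁻²·K⁻¹
  (C) [kg·m²·s⁻²·K⁻¹·mol⁻¹] · [mol] = kg·m²·s⁻²·K⁻¹
  (D) [entropy] = kg·m²·s⁻²·K⁻¹
All reduce to kg·m²·s⁻²·K⁻¹ except (A), which is kg·m²·s⁻³·A⁻¹.

(A)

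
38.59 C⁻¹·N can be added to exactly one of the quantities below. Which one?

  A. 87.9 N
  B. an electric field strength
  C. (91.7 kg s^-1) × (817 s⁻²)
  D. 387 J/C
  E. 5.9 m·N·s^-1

Reference: N·C⁻¹ = kg·m·s⁻²·(s·A)⁻¹ = kg·m·s⁻³·A⁻¹.
Each option:
  A. N = kg·m·s⁻²
  B. [electric field strength] = kg·m·s⁻³·A⁻¹  ← same
  C. [kg·s⁻¹] · [s⁻²] = kg·s⁻³
  D. J·C⁻¹ = N·m·(s·A)⁻¹ = kg·m²·s⁻³·A⁻¹
  E. N·m·s⁻¹ = kg·m·s⁻²·m·s⁻¹ = kg·m²·s⁻³
Only B. matches kg·m·s⁻³·A⁻¹.

B.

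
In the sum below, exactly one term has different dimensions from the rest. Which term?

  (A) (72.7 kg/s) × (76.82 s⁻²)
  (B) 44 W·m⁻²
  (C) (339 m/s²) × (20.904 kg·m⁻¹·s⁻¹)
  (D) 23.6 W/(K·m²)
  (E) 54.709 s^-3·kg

(D)

Reduce each to base SI dimensions:
  (A) [kg·s⁻¹] · [s⁻²] = kg·s⁻³
  (B) W·m⁻² = J·s⁻¹·m⁻² = kg·s⁻³
  (C) [m·s⁻²] · [kg·m⁻¹·s⁻¹] = kg·s⁻³
  (D) W·m⁻²·K⁻¹ = J·s⁻¹·m⁻²·K⁻¹ = kg·s⁻³·K⁻¹
  (E) kg·s⁻³
All reduce to kg·s⁻³ except (D), which is kg·s⁻³·K⁻¹.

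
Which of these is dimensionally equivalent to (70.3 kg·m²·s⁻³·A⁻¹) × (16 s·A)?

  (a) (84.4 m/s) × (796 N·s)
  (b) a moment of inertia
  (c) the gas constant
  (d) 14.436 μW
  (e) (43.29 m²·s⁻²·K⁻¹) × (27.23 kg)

Reference: [kg·m²·s⁻³·A⁻¹] · [s·A] = kg·m²·s⁻².
Each option:
  (a) [m·s⁻¹] · [kg·m·s⁻¹] = kg·m²·s⁻²  ← same
  (b) [moment of inertia] = kg·m²
  (c) [gas constant] = kg·m²·s⁻²·K⁻¹·mol⁻¹
  (d) W = J·s⁻¹ = kg·m²·s⁻³
  (e) [m²·s⁻²·K⁻¹] · [kg] = kg·m²·s⁻²·K⁻¹
Only (a) matches kg·m²·s⁻².

(a)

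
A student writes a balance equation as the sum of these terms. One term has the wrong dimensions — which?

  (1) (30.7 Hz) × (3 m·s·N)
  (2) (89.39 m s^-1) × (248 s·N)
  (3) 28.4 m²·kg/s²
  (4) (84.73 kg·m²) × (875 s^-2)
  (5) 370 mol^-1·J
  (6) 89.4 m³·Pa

Dimensions:
  (1) [s⁻¹] · [kg·m²·s⁻¹] = kg·m²·s⁻²
  (2) [m·s⁻¹] · [kg·m·s⁻¹] = kg·m²·s⁻²
  (3) kg·m²·s⁻²
  (4) [kg·m²] · [s⁻²] = kg·m²·s⁻²
  (5) J·mol⁻¹ = N·m·mol⁻¹ = kg·m²·s⁻²·mol⁻¹
  (6) Pa·m³ = N·m⁻²·m³ = kg·m²·s⁻²
All reduce to kg·m²·s⁻² except (5), which is kg·m²·s⁻²·mol⁻¹.

(5)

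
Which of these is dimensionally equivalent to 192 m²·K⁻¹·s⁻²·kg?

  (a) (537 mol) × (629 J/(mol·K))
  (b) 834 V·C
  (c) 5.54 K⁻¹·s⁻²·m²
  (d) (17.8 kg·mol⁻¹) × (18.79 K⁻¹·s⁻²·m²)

Reference: kg·m²·s⁻²·K⁻¹.
Each option:
  (a) [mol] · [kg·m²·s⁻²·K⁻¹·mol⁻¹] = kg·m²·s⁻²·K⁻¹  ← same
  (b) C·V = s·A·J·C⁻¹ = kg·m²·s⁻²
  (c) m²·s⁻²·K⁻¹
  (d) [kg·mol⁻¹] · [m²·s⁻²·K⁻¹] = kg·m²·s⁻²·K⁻¹·mol⁻¹
Only (a) matches kg·m²·s⁻²·K⁻¹.

(a)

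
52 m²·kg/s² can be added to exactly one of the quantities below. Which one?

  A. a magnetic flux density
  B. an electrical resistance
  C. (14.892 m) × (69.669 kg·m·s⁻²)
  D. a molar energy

C.

Reference: kg·m²·s⁻².
Each option:
  A. [magnetic flux density] = kg·s⁻²·A⁻¹
  B. [electrical resistance] = kg·m²·s⁻³·A⁻²
  C. [m] · [kg·m·s⁻²] = kg·m²·s⁻²  ← same
  D. [molar energy] = kg·m²·s⁻²·mol⁻¹
Only C. matches kg·m²·s⁻².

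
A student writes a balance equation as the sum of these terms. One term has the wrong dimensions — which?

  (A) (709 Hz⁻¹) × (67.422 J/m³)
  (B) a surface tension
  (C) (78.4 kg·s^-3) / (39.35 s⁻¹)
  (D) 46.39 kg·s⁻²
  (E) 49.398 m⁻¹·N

(A)

Reduce each to base SI dimensions:
  (A) [s] · [kg·m⁻¹·s⁻²] = kg·m⁻¹·s⁻¹
  (B) [surface tension] = kg·s⁻²
  (C) [kg·s⁻³] / [s⁻¹] = kg·s⁻²
  (D) kg·s⁻²
  (E) N·m⁻¹ = kg·m·s⁻²·m⁻¹ = kg·s⁻²
All reduce to kg·s⁻² except (A), which is kg·m⁻¹·s⁻¹.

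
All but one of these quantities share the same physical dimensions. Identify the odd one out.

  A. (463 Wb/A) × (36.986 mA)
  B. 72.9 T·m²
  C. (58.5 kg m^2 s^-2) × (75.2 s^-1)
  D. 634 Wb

C.

Dimensions:
  A. [kg·m²·s⁻²·A⁻²] · [A] = kg·m²·s⁻²·A⁻¹
  B. T·m² = Wb·m⁻²·m² = kg·m²·s⁻²·A⁻¹
  C. [kg·m²·s⁻²] · [s⁻¹] = kg·m²·s⁻³
  D. Wb = V·s = kg·m²·s⁻²·A⁻¹
All reduce to kg·m²·s⁻²·A⁻¹ except C., which is kg·m²·s⁻³.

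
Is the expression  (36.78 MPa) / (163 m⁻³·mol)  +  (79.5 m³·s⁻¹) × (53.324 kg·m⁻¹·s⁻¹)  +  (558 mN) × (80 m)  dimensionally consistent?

Work out the base dimensions of each:
  (36.78 MPa) / (163 m⁻³·mol):  [kg·m⁻¹·s⁻²] / [m⁻³·mol] = kg·m²·s⁻²·mol⁻¹
  (79.5 m³·s⁻¹) × (53.324 kg·m⁻¹·s⁻¹):  [m³·s⁻¹] · [kg·m⁻¹·s⁻¹] = kg·m²·s⁻²
  (558 mN) × (80 m):  [kg·m·s⁻²] · [m] = kg·m²·s⁻²
The terms do not share a single dimension (kg·m²·s⁻² vs kg·m²·s⁻²·mol⁻¹).

No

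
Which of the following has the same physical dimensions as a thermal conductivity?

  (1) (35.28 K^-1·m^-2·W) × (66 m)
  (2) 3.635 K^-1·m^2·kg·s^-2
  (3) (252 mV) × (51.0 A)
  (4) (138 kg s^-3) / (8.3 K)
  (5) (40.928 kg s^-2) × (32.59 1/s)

Reference: [thermal conductivity] = kg·m·s⁻³·K⁻¹.
Each option:
  (1) [kg·s⁻³·K⁻¹] · [m] = kg·m·s⁻³·K⁻¹  ← same
  (2) kg·m²·s⁻²·K⁻¹
  (3) [kg·m²·s⁻³·A⁻¹] · [A] = kg·m²·s⁻³
  (4) [kg·s⁻³] / [K] = kg·s⁻³·K⁻¹
  (5) [kg·s⁻²] · [s⁻¹] = kg·s⁻³
Only (1) matches kg·m·s⁻³·K⁻¹.

(1)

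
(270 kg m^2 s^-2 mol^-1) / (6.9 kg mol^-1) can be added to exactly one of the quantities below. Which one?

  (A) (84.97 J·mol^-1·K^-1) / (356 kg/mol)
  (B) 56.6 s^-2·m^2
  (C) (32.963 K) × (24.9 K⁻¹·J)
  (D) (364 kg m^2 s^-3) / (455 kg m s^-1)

(B)

Reference: [kg·m²·s⁻²·mol⁻¹] / [kg·mol⁻¹] = m²·s⁻².
Each option:
  (A) [kg·m²·s⁻²·K⁻¹·mol⁻¹] / [kg·mol⁻¹] = m²·s⁻²·K⁻¹
  (B) m²·s⁻²  ← same
  (C) [K] · [kg·m²·s⁻²·K⁻¹] = kg·m²·s⁻²
  (D) [kg·m²·s⁻³] / [kg·m·s⁻¹] = m·s⁻²
Only (B) matches m²·s⁻².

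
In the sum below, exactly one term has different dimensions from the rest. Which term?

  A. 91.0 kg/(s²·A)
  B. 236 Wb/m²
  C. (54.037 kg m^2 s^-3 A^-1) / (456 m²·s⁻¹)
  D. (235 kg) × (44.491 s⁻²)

D.

In SI base units:
  A. kg·s⁻²·A⁻¹
  B. Wb·m⁻² = V·s·m⁻² = kg·s⁻²·A⁻¹
  C. [kg·m²·s⁻³·A⁻¹] / [m²·s⁻¹] = kg·s⁻²·A⁻¹
  D. [kg] · [s⁻²] = kg·s⁻²
All reduce to kg·s⁻²·A⁻¹ except D., which is kg·s⁻².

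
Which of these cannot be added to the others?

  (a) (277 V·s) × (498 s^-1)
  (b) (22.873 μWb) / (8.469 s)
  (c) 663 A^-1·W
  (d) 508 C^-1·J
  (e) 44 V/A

(e)

Reduce each to base SI dimensions:
  (a) [kg·m²·s⁻²·A⁻¹] · [s⁻¹] = kg·m²·s⁻³·A⁻¹
  (b) [kg·m²·s⁻²·A⁻¹] / [s] = kg·m²·s⁻³·A⁻¹
  (c) W·A⁻¹ = J·s⁻¹·A⁻¹ = kg·m²·s⁻³·A⁻¹
  (d) J·C⁻¹ = N·m·(s·A)⁻¹ = kg·m²·s⁻³·A⁻¹
  (e) V·A⁻¹ = J·C⁻¹·A⁻¹ = kg·m²·s⁻³·A⁻²
All reduce to kg·m²·s⁻³·A⁻¹ except (e), which is kg·m²·s⁻³·A⁻².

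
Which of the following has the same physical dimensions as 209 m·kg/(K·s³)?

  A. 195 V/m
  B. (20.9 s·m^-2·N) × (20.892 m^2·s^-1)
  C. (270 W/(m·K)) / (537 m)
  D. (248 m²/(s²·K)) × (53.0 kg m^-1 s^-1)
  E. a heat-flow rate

D.

Reference: kg·m·s⁻³·K⁻¹.
Each option:
  A. V·m⁻¹ = J·C⁻¹·m⁻¹ = kg·m·s⁻³·A⁻¹
  B. [kg·m⁻¹·s⁻¹] · [m²·s⁻¹] = kg·m·s⁻²
  C. [kg·m·s⁻³·K⁻¹] / [m] = kg·s⁻³·K⁻¹
  D. [m²·s⁻²·K⁻¹] · [kg·m⁻¹·s⁻¹] = kg·m·s⁻³·K⁻¹  ← same
  E. [heat-flow rate] = kg·m²·s⁻³
Only D. matches kg·m·s⁻³·K⁻¹.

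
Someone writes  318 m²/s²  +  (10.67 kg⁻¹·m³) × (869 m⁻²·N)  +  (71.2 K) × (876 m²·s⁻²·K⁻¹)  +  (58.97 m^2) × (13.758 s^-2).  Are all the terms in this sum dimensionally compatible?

Yes

Reduce each to base SI dimensions:
  318 m²/s²:  m²·s⁻²
  (10.67 kg⁻¹·m³) × (869 m⁻²·N):  [kg⁻¹·m³] · [kg·m⁻¹·s⁻²] = m²·s⁻²
  (71.2 K) × (876 m²·s⁻²·K⁻¹):  [K] · [m²·s⁻²·K⁻¹] = m²·s⁻²
  (58.97 m^2) × (13.758 s^-2):  [m²] · [s⁻²] = m²·s⁻²
Every term reduces to m²·s⁻².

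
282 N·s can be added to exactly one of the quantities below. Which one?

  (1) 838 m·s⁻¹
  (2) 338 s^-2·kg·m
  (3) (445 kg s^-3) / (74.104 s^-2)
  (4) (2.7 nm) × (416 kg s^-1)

Reference: N·s = kg·m·s⁻²·s = kg·m·s⁻¹.
Each option:
  (1) m·s⁻¹
  (2) kg·m·s⁻²
  (3) [kg·s⁻³] / [s⁻²] = kg·s⁻¹
  (4) [m] · [kg·s⁻¹] = kg·m·s⁻¹  ← same
Only (4) matches kg·m·s⁻¹.

(4)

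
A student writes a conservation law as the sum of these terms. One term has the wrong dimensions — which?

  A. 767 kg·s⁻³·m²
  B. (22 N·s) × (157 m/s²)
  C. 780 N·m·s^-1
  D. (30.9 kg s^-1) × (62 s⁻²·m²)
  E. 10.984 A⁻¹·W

E.

In SI base units:
  A. kg·m²·s⁻³
  B. [kg·m·s⁻¹] · [m·s⁻²] = kg·m²·s⁻³
  C. N·m·s⁻¹ = kg·m·s⁻²·m·s⁻¹ = kg·m²·s⁻³
  D. [kg·s⁻¹] · [m²·s⁻²] = kg·m²·s⁻³
  E. W·A⁻¹ = J·s⁻¹·A⁻¹ = kg·m²·s⁻³·A⁻¹
All reduce to kg·m²·s⁻³ except E., which is kg·m²·s⁻³·A⁻¹.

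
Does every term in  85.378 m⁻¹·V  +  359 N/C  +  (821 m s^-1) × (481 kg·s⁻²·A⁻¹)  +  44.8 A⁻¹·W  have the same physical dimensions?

Dimensions:
  85.378 m⁻¹·V:  V·m⁻¹ = J·C⁻¹·m⁻¹ = kg·m·s⁻³·A⁻¹
  359 N/C:  N·C⁻¹ = kg·m·s⁻²·(s·A)⁻¹ = kg·m·s⁻³·A⁻¹
  (821 m s^-1) × (481 kg·s⁻²·A⁻¹):  [m·s⁻¹] · [kg·s⁻²·A⁻¹] = kg·m·s⁻³·A⁻¹
  44.8 A⁻¹·W:  W·A⁻¹ = J·s⁻¹·A⁻¹ = kg·m²·s⁻³·A⁻¹
The terms do not share a single dimension (kg·m²·s⁻³·A⁻¹ vs kg·m·s⁻³·A⁻¹).

No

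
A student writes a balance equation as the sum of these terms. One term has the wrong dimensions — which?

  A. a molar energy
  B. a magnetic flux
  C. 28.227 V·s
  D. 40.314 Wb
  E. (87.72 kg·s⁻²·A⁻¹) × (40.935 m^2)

Expand each in SI base units:
  A. [molar energy] = kg·m²·s⁻²·mol⁻¹
  B. [magnetic flux] = kg·m²·s⁻²·A⁻¹
  C. V·s = J·C⁻¹·s = kg·m²·s⁻²·A⁻¹
  D. Wb = V·s = kg·m²·s⁻²·A⁻¹
  E. [kg·s⁻²·A⁻¹] · [m²] = kg·m²·s⁻²·A⁻¹
All reduce to kg·m²·s⁻²·A⁻¹ except A., which is kg·m²·s⁻²·mol⁻¹.

A.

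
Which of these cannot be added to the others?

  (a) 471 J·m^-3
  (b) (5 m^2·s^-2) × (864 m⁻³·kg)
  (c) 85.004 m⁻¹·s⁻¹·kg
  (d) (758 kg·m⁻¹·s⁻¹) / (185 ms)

(c)

In SI base units:
  (a) J·m⁻³ = N·m·m⁻³ = kg·m⁻¹·s⁻²
  (b) [m²·s⁻²] · [kg·m⁻³] = kg·m⁻¹·s⁻²
  (c) kg·m⁻¹·s⁻¹
  (d) [kg·m⁻¹·s⁻¹] / [s] = kg·m⁻¹·s⁻²
All reduce to kg·m⁻¹·s⁻² except (c), which is kg·m⁻¹·s⁻¹.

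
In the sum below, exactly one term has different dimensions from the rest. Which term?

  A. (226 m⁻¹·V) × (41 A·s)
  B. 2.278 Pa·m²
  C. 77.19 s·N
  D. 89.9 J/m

Reduce each to base SI dimensions:
  A. [kg·m·s⁻³·A⁻¹] · [s·A] = kg·m·s⁻²
  B. Pa·m² = N·m⁻²·m² = kg·m·s⁻²
  C. N·s = kg·m·s⁻²·s = kg·m·s⁻¹
  D. J·m⁻¹ = N·m·m⁻¹ = kg·m·s⁻²
All reduce to kg·m·s⁻² except C., which is kg·m·s⁻¹.

C.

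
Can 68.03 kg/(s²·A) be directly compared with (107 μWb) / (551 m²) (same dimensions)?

In SI base units:
  68.03 kg/(s²·A):  kg·s⁻²·A⁻¹
  (107 μWb) / (551 m²):  [kg·m²·s⁻²·A⁻¹] / [m²] = kg·s⁻²·A⁻¹
Both are kg·s⁻²·A⁻¹, so they have the same dimensions and can be added.

Yes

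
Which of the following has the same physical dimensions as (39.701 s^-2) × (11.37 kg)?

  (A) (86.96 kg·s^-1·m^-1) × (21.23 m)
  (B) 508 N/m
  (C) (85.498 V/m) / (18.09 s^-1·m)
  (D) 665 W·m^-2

Reference: [s⁻²] · [kg] = kg·s⁻².
Each option:
  (A) [kg·m⁻¹·s⁻¹] · [m] = kg·s⁻¹
  (B) N·m⁻¹ = kg·m·s⁻²·m⁻¹ = kg·s⁻²  ← same
  (C) [kg·m·s⁻³·A⁻¹] / [m·s⁻¹] = kg·s⁻²·A⁻¹
  (D) W·m⁻² = J·s⁻¹·m⁻² = kg·s⁻³
Only (B) matches kg·s⁻².

(B)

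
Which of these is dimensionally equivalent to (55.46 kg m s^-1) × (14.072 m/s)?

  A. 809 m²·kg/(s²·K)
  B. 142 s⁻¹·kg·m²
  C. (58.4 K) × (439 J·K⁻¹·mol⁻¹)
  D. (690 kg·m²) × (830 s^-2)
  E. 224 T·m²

Reference: [kg·m·s⁻¹] · [m·s⁻¹] = kg·m²·s⁻².
Each option:
  A. kg·m²·s⁻²·K⁻¹
  B. kg·m²·s⁻¹
  C. [K] · [kg·m²·s⁻²·K⁻¹·mol⁻¹] = kg·m²·s⁻²·mol⁻¹
  D. [kg·m²] · [s⁻²] = kg·m²·s⁻²  ← same
  E. T·m² = Wb·m⁻²·m² = kg·m²·s⁻²·A⁻¹
Only D. matches kg·m²·s⁻².

D.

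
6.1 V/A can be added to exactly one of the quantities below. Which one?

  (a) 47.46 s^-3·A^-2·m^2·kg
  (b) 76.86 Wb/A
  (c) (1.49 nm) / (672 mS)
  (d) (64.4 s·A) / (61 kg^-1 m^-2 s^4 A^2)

(a)

Reference: V·A⁻¹ = J·C⁻¹·A⁻¹ = kg·m²·s⁻³·A⁻².
Each option:
  (a) kg·m²·s⁻³·A⁻²  ← same
  (b) Wb·A⁻¹ = V·s·A⁻¹ = kg·m²·s⁻²·A⁻²
  (c) [m] / [kg⁻¹·m⁻²·s³·A²] = kg·m³·s⁻³·A⁻²
  (d) [s·A] / [kg⁻¹·m⁻²·s⁴·A²] = kg·m²·s⁻³·A⁻¹
Only (a) matches kg·m²·s⁻³·A⁻².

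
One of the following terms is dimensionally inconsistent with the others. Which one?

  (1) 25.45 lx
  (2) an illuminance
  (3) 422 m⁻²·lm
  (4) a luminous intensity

(4)

Work out the base dimensions of each:
  (1) lx = lm·m⁻² = m⁻²·cd
  (2) [illuminance] = m⁻²·cd
  (3) lm·m⁻² = cd·m⁻² = m⁻²·cd
  (4) [luminous intensity] = cd
All reduce to m⁻²·cd except (4), which is cd.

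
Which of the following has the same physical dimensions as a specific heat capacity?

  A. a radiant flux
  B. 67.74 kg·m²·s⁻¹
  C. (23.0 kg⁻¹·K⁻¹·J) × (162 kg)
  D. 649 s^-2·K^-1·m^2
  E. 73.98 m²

Reference: [specific heat capacity] = m²·s⁻²·K⁻¹.
Each option:
  A. [radiant flux] = kg·m²·s⁻³
  B. kg·m²·s⁻¹
  C. [m²·s⁻²·K⁻¹] · [kg] = kg·m²·s⁻²·K⁻¹
  D. m²·s⁻²·K⁻¹  ← same
  E. m²
Only D. matches m²·s⁻²·K⁻¹.

D.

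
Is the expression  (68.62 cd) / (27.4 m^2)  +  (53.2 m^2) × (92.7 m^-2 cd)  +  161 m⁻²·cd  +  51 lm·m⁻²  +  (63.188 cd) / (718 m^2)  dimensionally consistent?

Expand each in SI base units:
  (68.62 cd) / (27.4 m^2):  [cd] / [m²] = m⁻²·cd
  (53.2 m^2) × (92.7 m^-2 cd):  [m²] · [m⁻²·cd] = cd
  161 m⁻²·cd:  cd·m⁻² = m⁻²·cd
  51 lm·m⁻²:  lm·m⁻² = cd·m⁻² = m⁻²·cd
  (63.188 cd) / (718 m^2):  [cd] / [m²] = m⁻²·cd
The terms do not share a single dimension (cd vs m⁻²·cd).

No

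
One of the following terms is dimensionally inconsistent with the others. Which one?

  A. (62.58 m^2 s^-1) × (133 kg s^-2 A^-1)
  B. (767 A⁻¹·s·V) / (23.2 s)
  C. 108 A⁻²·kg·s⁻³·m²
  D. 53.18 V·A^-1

Dimensions:
  A. [m²·s⁻¹] · [kg·s⁻²·A⁻¹] = kg·m²·s⁻³·A⁻¹
  B. [kg·m²·s⁻²·A⁻²] / [s] = kg·m²·s⁻³·A⁻²
  C. kg·m²·s⁻³·A⁻²
  D. V·A⁻¹ = J·C⁻¹·A⁻¹ = kg·m²·s⁻³·A⁻²
All reduce to kg·m²·s⁻³·A⁻² except A., which is kg·m²·s⁻³·A⁻¹.

A.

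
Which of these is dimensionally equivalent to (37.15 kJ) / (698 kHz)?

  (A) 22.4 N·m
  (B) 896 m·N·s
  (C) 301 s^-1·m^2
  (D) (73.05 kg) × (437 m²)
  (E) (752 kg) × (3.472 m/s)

(B)

Reference: [kg·m²·s⁻²] / [s⁻¹] = kg·m²·s⁻¹.
Each option:
  (A) N·m = kg·m·s⁻²·m = kg·m²·s⁻²
  (B) N·m·s = kg·m·s⁻²·m·s = kg·m²·s⁻¹  ← same
  (C) m²·s⁻¹
  (D) [kg] · [m²] = kg·m²
  (E) [kg] · [m·s⁻¹] = kg·m·s⁻¹
Only (B) matches kg·m²·s⁻¹.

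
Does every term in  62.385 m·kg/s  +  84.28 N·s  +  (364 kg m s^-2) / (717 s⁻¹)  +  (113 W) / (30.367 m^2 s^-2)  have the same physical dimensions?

Reduce each to base SI dimensions:
  62.385 m·kg/s:  kg·m·s⁻¹
  84.28 N·s:  N·s = kg·m·s⁻²·s = kg·m·s⁻¹
  (364 kg m s^-2) / (717 s⁻¹):  [kg·m·s⁻²] / [s⁻¹] = kg·m·s⁻¹
  (113 W) / (30.367 m^2 s^-2):  [kg·m²·s⁻³] / [m²·s⁻²] = kg·s⁻¹
The terms do not share a single dimension (kg·m·s⁻¹ vs kg·s⁻¹).

No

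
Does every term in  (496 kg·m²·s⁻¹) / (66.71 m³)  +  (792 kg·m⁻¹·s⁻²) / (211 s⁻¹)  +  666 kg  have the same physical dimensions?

Reduce each to base SI dimensions:
  (496 kg·m²·s⁻¹) / (66.71 m³):  [kg·m²·s⁻¹] / [m³] = kg·m⁻¹·s⁻¹
  (792 kg·m⁻¹·s⁻²) / (211 s⁻¹):  [kg·m⁻¹·s⁻²] / [s⁻¹] = kg·m⁻¹·s⁻¹
  666 kg:  kg
The terms do not share a single dimension (kg vs kg·m⁻¹·s⁻¹).

No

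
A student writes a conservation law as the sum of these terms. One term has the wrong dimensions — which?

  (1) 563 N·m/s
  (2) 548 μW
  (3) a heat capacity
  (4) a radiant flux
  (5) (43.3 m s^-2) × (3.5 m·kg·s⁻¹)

Expand each in SI base units:
  (1) N·m·s⁻¹ = kg·m·s⁻²·m·s⁻¹ = kg·m²·s⁻³
  (2) W = J·s⁻¹ = kg·m²·s⁻³
  (3) [heat capacity] = kg·m²·s⁻²·K⁻¹
  (4) [radiant flux] = kg·m²·s⁻³
  (5) [m·s⁻²] · [kg·m·s⁻¹] = kg·m²·s⁻³
All reduce to kg·m²·s⁻³ except (3), which is kg·m²·s⁻²·K⁻¹.

(3)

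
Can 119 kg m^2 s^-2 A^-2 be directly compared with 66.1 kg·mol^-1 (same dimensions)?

No

Work out the base dimensions of each:
  119 kg m^2 s^-2 A^-2:  kg·m²·s⁻²·A⁻²
  66.1 kg·mol^-1:  kg·mol⁻¹
kg·m²·s⁻²·A⁻² ≠ kg·mol⁻¹, so they cannot be added.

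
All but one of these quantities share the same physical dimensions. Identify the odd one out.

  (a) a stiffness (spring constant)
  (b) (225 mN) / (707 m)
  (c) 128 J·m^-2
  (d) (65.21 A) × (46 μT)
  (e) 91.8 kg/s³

(e)

Work out the base dimensions of each:
  (a) [stiffness (spring constant)] = kg·s⁻²
  (b) [kg·m·s⁻²] / [m] = kg·s⁻²
  (c) J·m⁻² = N·m·m⁻² = kg·s⁻²
  (d) [A] · [kg·s⁻²·A⁻¹] = kg·s⁻²
  (e) kg·s⁻³
All reduce to kg·s⁻² except (e), which is kg·s⁻³.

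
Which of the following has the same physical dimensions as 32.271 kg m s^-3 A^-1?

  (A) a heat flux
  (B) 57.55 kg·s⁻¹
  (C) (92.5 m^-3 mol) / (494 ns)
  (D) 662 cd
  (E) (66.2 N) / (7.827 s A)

(E)

Reference: kg·m·s⁻³·A⁻¹.
Each option:
  (A) [heat flux] = kg·s⁻³
  (B) kg·s⁻¹
  (C) [m⁻³·mol] / [s] = m⁻³·s⁻¹·mol
  (D) cd
  (E) [kg·m·s⁻²] / [s·A] = kg·m·s⁻³·A⁻¹  ← same
Only (E) matches kg·m·s⁻³·A⁻¹.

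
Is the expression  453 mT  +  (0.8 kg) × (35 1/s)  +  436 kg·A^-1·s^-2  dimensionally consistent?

Work out the base dimensions of each:
  453 mT:  T = Wb·m⁻² = kg·s⁻²·A⁻¹
  (0.8 kg) × (35 1/s):  [kg] · [s⁻¹] = kg·s⁻¹
  436 kg·A^-1·s^-2:  kg·s⁻²·A⁻¹
The terms do not share a single dimension (kg·s⁻²·A⁻¹ vs kg·s⁻¹).

No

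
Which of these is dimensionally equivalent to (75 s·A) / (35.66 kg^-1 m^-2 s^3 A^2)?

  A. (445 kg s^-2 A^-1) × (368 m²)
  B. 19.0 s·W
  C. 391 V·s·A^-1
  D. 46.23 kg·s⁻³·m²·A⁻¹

Reference: [s·A] / [kg⁻¹·m⁻²·s³·A²] = kg·m²·s⁻²·A⁻¹.
Each option:
  A. [kg·s⁻²·A⁻¹] · [m²] = kg·m²·s⁻²·A⁻¹  ← same
  B. W·s = J·s⁻¹·s = kg·m²·s⁻²
  C. V·s·A⁻¹ = J·C⁻¹·s·A⁻¹ = kg·m²·s⁻²·A⁻²
  D. kg·m²·s⁻³·A⁻¹
Only A. matches kg·m²·s⁻²·A⁻¹.

A.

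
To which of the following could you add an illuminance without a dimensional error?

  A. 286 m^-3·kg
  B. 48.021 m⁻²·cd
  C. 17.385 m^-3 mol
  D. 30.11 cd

B.

Reference: [illuminance] = m⁻²·cd.
Each option:
  A. kg·m⁻³
  B. cd·m⁻² = m⁻²·cd  ← same
  C. m⁻³·mol
  D. cd
Only B. matches m⁻²·cd.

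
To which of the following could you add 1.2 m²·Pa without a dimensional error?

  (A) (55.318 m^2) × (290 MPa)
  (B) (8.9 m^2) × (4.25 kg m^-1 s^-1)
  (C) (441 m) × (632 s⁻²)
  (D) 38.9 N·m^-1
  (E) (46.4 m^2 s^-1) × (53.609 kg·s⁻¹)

(A)

Reference: Pa·m² = N·m⁻²·m² = kg·m·s⁻².
Each option:
  (A) [m²] · [kg·m⁻¹·s⁻²] = kg·m·s⁻²  ← same
  (B) [m²] · [kg·m⁻¹·s⁻¹] = kg·m·s⁻¹
  (C) [m] · [s⁻²] = m·s⁻²
  (D) N·m⁻¹ = kg·m·s⁻²·m⁻¹ = kg·s⁻²
  (E) [m²·s⁻¹] · [kg·s⁻¹] = kg·m²·s⁻²
Only (A) matches kg·m·s⁻².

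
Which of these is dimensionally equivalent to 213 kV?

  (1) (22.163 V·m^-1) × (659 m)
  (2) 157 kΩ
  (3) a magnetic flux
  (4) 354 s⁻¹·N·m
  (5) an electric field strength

Reference: V = J·C⁻¹ = kg·m²·s⁻³·A⁻¹.
Each option:
  (1) [kg·m·s⁻³·A⁻¹] · [m] = kg·m²·s⁻³·A⁻¹  ← same
  (2) Ω = V·A⁻¹ = kg·m²·s⁻³·A⁻²
  (3) [magnetic flux] = kg·m²·s⁻²·A⁻¹
  (4) N·m·s⁻¹ = kg·m·s⁻²·m·s⁻¹ = kg·m²·s⁻³
  (5) [electric field strength] = kg·m·s⁻³·A⁻¹
Only (1) matches kg·m²·s⁻³·A⁻¹.

(1)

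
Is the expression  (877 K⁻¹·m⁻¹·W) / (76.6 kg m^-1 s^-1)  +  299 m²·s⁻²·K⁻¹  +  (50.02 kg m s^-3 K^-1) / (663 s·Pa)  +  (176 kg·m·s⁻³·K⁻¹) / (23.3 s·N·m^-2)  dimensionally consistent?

Reduce each to base SI dimensions:
  (877 K⁻¹·m⁻¹·W) / (76.6 kg m^-1 s^-1):  [kg·m·s⁻³·K⁻¹] / [kg·m⁻¹·s⁻¹] = m²·s⁻²·K⁻¹
  299 m²·s⁻²·K⁻¹:  m²·s⁻²·K⁻¹
  (50.02 kg m s^-3 K^-1) / (663 s·Pa):  [kg·m·s⁻³·K⁻¹] / [kg·m⁻¹·s⁻¹] = m²·s⁻²·K⁻¹
  (176 kg·m·s⁻³·K⁻¹) / (23.3 s·N·m^-2):  [kg·m·s⁻³·K⁻¹] / [kg·m⁻¹·s⁻¹] = m²·s⁻²·K⁻¹
Every term reduces to m²·s⁻²·K⁻¹.

Yes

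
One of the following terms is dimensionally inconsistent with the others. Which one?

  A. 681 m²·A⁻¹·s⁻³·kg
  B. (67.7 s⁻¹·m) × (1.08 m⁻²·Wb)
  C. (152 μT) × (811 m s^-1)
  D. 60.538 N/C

A.

Work out the base dimensions of each:
  A. kg·m²·s⁻³·A⁻¹
  B. [m·s⁻¹] · [kg·s⁻²·A⁻¹] = kg·m·s⁻³·A⁻¹
  C. [kg·s⁻²·A⁻¹] · [m·s⁻¹] = kg·m·s⁻³·A⁻¹
  D. N·C⁻¹ = kg·m·s⁻²·(s·A)⁻¹ = kg·m·s⁻³·A⁻¹
All reduce to kg·m·s⁻³·A⁻¹ except A., which is kg·m²·s⁻³·A⁻¹.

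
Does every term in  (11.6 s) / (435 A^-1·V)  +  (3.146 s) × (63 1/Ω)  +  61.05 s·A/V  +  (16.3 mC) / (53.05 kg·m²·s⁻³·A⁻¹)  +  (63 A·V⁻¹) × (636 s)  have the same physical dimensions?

In SI base units:
  (11.6 s) / (435 A^-1·V):  [s] / [kg·m²·s⁻³·A⁻²] = kg⁻¹·m⁻²·s⁴·A²
  (3.146 s) × (63 1/Ω):  [s] · [kg⁻¹·m⁻²·s³·A²] = kg⁻¹·m⁻²·s⁴·A²
  61.05 s·A/V:  A·s·V⁻¹ = A·s·(J·C⁻¹)⁻¹ = kg⁻¹·m⁻²·s⁴·A²
  (16.3 mC) / (53.05 kg·m²·s⁻³·A⁻¹):  [s·A] / [kg·m²·s⁻³·A⁻¹] = kg⁻¹·m⁻²·s⁴·A²
  (63 A·V⁻¹) × (636 s):  [kg⁻¹·m⁻²·s³·A²] · [s] = kg⁻¹·m⁻²·s⁴·A²
Every term reduces to kg⁻¹·m⁻²·s⁴·A².

Yes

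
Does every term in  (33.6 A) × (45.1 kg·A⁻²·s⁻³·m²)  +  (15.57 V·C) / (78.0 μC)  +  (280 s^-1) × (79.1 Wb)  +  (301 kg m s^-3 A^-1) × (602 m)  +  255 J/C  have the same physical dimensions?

Yes

Reduce each to base SI dimensions:
  (33.6 A) × (45.1 kg·A⁻²·s⁻³·m²):  [A] · [kg·m²·s⁻³·A⁻²] = kg·m²·s⁻³·A⁻¹
  (15.57 V·C) / (78.0 μC):  [kg·m²·s⁻²] / [s·A] = kg·m²·s⁻³·A⁻¹
  (280 s^-1) × (79.1 Wb):  [s⁻¹] · [kg·m²·s⁻²·A⁻¹] = kg·m²·s⁻³·A⁻¹
  (301 kg m s^-3 A^-1) × (602 m):  [kg·m·s⁻³·A⁻¹] · [m] = kg·m²·s⁻³·A⁻¹
  255 J/C:  J·C⁻¹ = N·m·(s·A)⁻¹ = kg·m²·s⁻³·A⁻¹
Every term reduces to kg·m²·s⁻³·A⁻¹.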